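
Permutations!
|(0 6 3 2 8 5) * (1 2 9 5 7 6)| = |(0 1 2 8 7 6 3 9 5)| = 9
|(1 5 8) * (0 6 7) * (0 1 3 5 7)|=6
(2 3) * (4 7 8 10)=[0, 1, 3, 2, 7, 5, 6, 8, 10, 9, 4]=(2 3)(4 7 8 10)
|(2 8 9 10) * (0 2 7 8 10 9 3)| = |(0 2 10 7 8 3)| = 6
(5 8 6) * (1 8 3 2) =[0, 8, 1, 2, 4, 3, 5, 7, 6] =(1 8 6 5 3 2)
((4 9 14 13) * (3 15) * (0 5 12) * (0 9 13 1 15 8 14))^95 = ((0 5 12 9)(1 15 3 8 14)(4 13))^95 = (15)(0 9 12 5)(4 13)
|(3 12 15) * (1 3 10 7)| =6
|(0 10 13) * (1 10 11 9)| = |(0 11 9 1 10 13)| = 6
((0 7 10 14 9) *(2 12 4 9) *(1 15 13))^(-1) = (0 9 4 12 2 14 10 7)(1 13 15)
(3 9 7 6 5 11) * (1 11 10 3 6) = [0, 11, 2, 9, 4, 10, 5, 1, 8, 7, 3, 6] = (1 11 6 5 10 3 9 7)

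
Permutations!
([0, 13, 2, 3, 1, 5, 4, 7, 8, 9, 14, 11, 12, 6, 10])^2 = [0, 6, 2, 3, 13, 5, 1, 7, 8, 9, 10, 11, 12, 4, 14]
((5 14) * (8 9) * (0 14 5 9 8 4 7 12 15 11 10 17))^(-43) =(0 11 7 14 10 12 9 17 15 4)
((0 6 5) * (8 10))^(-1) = (0 5 6)(8 10)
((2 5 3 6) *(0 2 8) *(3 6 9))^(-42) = (9)(0 6 2 8 5)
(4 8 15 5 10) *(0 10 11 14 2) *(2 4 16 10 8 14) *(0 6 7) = [8, 1, 6, 3, 14, 11, 7, 0, 15, 9, 16, 2, 12, 13, 4, 5, 10] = (0 8 15 5 11 2 6 7)(4 14)(10 16)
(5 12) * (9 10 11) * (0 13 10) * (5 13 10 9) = (0 10 11 5 12 13 9) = [10, 1, 2, 3, 4, 12, 6, 7, 8, 0, 11, 5, 13, 9]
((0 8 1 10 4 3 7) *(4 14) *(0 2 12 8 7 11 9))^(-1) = (0 9 11 3 4 14 10 1 8 12 2 7)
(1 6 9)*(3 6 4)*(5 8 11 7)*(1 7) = (1 4 3 6 9 7 5 8 11) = [0, 4, 2, 6, 3, 8, 9, 5, 11, 7, 10, 1]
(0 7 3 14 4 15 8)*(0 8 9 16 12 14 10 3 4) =(0 7 4 15 9 16 12 14)(3 10) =[7, 1, 2, 10, 15, 5, 6, 4, 8, 16, 3, 11, 14, 13, 0, 9, 12]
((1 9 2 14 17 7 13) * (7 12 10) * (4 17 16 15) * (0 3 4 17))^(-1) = ((0 3 4)(1 9 2 14 16 15 17 12 10 7 13))^(-1) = (0 4 3)(1 13 7 10 12 17 15 16 14 2 9)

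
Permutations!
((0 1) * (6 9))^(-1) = ((0 1)(6 9))^(-1) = (0 1)(6 9)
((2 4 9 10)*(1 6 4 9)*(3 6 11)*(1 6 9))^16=((1 11 3 9 10 2)(4 6))^16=(1 10 3)(2 9 11)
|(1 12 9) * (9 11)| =|(1 12 11 9)| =4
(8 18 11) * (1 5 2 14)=[0, 5, 14, 3, 4, 2, 6, 7, 18, 9, 10, 8, 12, 13, 1, 15, 16, 17, 11]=(1 5 2 14)(8 18 11)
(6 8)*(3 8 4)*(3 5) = (3 8 6 4 5) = [0, 1, 2, 8, 5, 3, 4, 7, 6]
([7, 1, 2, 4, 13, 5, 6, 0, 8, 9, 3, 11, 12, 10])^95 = (0 7)(3 10 13 4)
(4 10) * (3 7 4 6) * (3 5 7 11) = [0, 1, 2, 11, 10, 7, 5, 4, 8, 9, 6, 3] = (3 11)(4 10 6 5 7)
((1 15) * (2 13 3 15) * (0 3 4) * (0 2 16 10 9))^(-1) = ((0 3 15 1 16 10 9)(2 13 4))^(-1) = (0 9 10 16 1 15 3)(2 4 13)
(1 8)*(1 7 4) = (1 8 7 4) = [0, 8, 2, 3, 1, 5, 6, 4, 7]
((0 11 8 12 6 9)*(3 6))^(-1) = ((0 11 8 12 3 6 9))^(-1) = (0 9 6 3 12 8 11)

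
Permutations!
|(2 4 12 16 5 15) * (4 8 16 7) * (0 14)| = |(0 14)(2 8 16 5 15)(4 12 7)| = 30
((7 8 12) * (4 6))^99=(12)(4 6)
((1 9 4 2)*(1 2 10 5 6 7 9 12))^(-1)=((1 12)(4 10 5 6 7 9))^(-1)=(1 12)(4 9 7 6 5 10)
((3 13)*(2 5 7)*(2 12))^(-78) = ((2 5 7 12)(3 13))^(-78) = (13)(2 7)(5 12)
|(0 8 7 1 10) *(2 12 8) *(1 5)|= |(0 2 12 8 7 5 1 10)|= 8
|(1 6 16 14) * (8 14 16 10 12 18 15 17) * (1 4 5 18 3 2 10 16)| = 84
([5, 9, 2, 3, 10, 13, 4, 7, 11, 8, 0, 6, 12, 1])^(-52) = [4, 5, 2, 3, 11, 10, 8, 7, 1, 13, 6, 9, 12, 0]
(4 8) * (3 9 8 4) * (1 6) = (1 6)(3 9 8) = [0, 6, 2, 9, 4, 5, 1, 7, 3, 8]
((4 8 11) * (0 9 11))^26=((0 9 11 4 8))^26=(0 9 11 4 8)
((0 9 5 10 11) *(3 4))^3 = ((0 9 5 10 11)(3 4))^3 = (0 10 9 11 5)(3 4)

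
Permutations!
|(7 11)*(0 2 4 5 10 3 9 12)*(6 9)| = 18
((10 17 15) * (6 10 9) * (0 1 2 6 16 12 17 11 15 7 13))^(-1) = (0 13 7 17 12 16 9 15 11 10 6 2 1)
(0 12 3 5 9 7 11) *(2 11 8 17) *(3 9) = (0 12 9 7 8 17 2 11)(3 5) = [12, 1, 11, 5, 4, 3, 6, 8, 17, 7, 10, 0, 9, 13, 14, 15, 16, 2]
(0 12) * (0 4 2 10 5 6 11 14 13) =(0 12 4 2 10 5 6 11 14 13) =[12, 1, 10, 3, 2, 6, 11, 7, 8, 9, 5, 14, 4, 0, 13]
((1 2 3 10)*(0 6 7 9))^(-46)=(0 7)(1 3)(2 10)(6 9)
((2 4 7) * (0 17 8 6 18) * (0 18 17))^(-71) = ((18)(2 4 7)(6 17 8))^(-71) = (18)(2 4 7)(6 17 8)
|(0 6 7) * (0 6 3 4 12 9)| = |(0 3 4 12 9)(6 7)| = 10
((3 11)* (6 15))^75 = (3 11)(6 15) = ((3 11)(6 15))^75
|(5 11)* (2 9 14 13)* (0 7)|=|(0 7)(2 9 14 13)(5 11)|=4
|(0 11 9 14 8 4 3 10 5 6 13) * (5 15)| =12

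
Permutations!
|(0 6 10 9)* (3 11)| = 4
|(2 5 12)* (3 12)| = |(2 5 3 12)| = 4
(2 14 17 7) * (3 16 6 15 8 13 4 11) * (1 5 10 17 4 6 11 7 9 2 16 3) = (1 5 10 17 9 2 14 4 7 16 11)(6 15 8 13) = [0, 5, 14, 3, 7, 10, 15, 16, 13, 2, 17, 1, 12, 6, 4, 8, 11, 9]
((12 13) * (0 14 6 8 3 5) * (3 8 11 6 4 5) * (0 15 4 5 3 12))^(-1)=((0 14 5 15 4 3 12 13)(6 11))^(-1)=(0 13 12 3 4 15 5 14)(6 11)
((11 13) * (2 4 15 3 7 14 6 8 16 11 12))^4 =((2 4 15 3 7 14 6 8 16 11 13 12))^4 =(2 7 16)(3 8 12)(4 14 11)(6 13 15)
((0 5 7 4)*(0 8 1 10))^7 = (10)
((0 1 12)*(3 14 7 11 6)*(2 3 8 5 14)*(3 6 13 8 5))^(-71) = ((0 1 12)(2 6 5 14 7 11 13 8 3))^(-71) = (0 1 12)(2 6 5 14 7 11 13 8 3)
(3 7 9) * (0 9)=(0 9 3 7)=[9, 1, 2, 7, 4, 5, 6, 0, 8, 3]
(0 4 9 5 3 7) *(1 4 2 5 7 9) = (0 2 5 3 9 7)(1 4) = [2, 4, 5, 9, 1, 3, 6, 0, 8, 7]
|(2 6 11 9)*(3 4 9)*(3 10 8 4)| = 7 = |(2 6 11 10 8 4 9)|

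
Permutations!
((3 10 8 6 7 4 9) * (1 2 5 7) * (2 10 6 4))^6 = (1 6 3 9 4 8 10)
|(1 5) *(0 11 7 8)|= 4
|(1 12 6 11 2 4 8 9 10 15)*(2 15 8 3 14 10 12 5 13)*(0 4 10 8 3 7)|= |(0 4 7)(1 5 13 2 10 3 14 8 9 12 6 11 15)|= 39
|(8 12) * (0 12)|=3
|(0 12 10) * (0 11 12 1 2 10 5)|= 7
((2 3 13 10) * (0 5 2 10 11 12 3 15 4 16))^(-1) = (0 16 4 15 2 5)(3 12 11 13)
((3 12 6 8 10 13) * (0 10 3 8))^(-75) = (0 13 3 6 10 8 12)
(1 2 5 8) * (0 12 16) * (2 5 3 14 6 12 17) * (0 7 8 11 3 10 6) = (0 17 2 10 6 12 16 7 8 1 5 11 3 14) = [17, 5, 10, 14, 4, 11, 12, 8, 1, 9, 6, 3, 16, 13, 0, 15, 7, 2]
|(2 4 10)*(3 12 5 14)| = 12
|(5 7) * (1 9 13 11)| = |(1 9 13 11)(5 7)| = 4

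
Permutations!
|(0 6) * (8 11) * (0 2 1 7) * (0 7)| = 4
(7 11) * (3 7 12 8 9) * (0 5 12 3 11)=(0 5 12 8 9 11 3 7)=[5, 1, 2, 7, 4, 12, 6, 0, 9, 11, 10, 3, 8]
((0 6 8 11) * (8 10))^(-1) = ((0 6 10 8 11))^(-1) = (0 11 8 10 6)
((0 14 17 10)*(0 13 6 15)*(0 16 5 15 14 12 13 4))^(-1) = (0 4 10 17 14 6 13 12)(5 16 15)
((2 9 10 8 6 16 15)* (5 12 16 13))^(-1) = ((2 9 10 8 6 13 5 12 16 15))^(-1) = (2 15 16 12 5 13 6 8 10 9)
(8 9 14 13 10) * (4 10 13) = [0, 1, 2, 3, 10, 5, 6, 7, 9, 14, 8, 11, 12, 13, 4] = (4 10 8 9 14)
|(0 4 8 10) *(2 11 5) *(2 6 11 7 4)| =6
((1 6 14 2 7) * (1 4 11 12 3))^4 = ((1 6 14 2 7 4 11 12 3))^4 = (1 7 3 2 12 14 11 6 4)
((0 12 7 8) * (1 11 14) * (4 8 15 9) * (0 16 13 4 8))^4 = (0 9 4 15 13 7 16 12 8)(1 11 14)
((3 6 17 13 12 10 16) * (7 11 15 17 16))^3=(7 17 10 15 12 11 13)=((3 6 16)(7 11 15 17 13 12 10))^3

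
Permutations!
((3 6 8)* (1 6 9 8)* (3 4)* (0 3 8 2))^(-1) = ((0 3 9 2)(1 6)(4 8))^(-1) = (0 2 9 3)(1 6)(4 8)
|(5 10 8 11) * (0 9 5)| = |(0 9 5 10 8 11)| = 6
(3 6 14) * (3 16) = (3 6 14 16) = [0, 1, 2, 6, 4, 5, 14, 7, 8, 9, 10, 11, 12, 13, 16, 15, 3]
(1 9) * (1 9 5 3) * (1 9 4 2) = [0, 5, 1, 9, 2, 3, 6, 7, 8, 4] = (1 5 3 9 4 2)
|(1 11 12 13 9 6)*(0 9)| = |(0 9 6 1 11 12 13)| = 7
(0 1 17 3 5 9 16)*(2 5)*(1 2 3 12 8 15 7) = (0 2 5 9 16)(1 17 12 8 15 7) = [2, 17, 5, 3, 4, 9, 6, 1, 15, 16, 10, 11, 8, 13, 14, 7, 0, 12]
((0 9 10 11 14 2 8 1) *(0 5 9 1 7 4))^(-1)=(0 4 7 8 2 14 11 10 9 5 1)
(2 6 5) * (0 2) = [2, 1, 6, 3, 4, 0, 5] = (0 2 6 5)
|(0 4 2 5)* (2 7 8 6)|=7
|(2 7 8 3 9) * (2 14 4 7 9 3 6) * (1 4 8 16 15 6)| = 10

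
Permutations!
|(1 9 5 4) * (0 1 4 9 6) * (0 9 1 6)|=5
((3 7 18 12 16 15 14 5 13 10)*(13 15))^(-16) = (3 13 12 7 10 16 18)(5 14 15)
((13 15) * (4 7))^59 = (4 7)(13 15)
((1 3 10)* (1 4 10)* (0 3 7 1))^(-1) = ((0 3)(1 7)(4 10))^(-1) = (0 3)(1 7)(4 10)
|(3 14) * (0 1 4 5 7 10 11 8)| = 8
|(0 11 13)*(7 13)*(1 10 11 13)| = 4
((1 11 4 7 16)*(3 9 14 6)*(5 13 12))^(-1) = (1 16 7 4 11)(3 6 14 9)(5 12 13)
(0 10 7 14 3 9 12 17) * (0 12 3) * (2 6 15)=(0 10 7 14)(2 6 15)(3 9)(12 17)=[10, 1, 6, 9, 4, 5, 15, 14, 8, 3, 7, 11, 17, 13, 0, 2, 16, 12]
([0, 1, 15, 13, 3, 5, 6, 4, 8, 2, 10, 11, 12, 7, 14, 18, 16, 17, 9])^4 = [0, 1, 2, 3, 4, 5, 6, 7, 8, 9, 10, 11, 12, 13, 14, 15, 16, 17, 18]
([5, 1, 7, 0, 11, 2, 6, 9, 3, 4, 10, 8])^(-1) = [3, 1, 5, 8, 9, 0, 6, 2, 11, 7, 10, 4]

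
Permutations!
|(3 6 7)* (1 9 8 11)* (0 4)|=12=|(0 4)(1 9 8 11)(3 6 7)|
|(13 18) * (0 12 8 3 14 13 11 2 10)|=|(0 12 8 3 14 13 18 11 2 10)|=10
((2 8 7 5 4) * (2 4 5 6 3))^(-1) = (2 3 6 7 8)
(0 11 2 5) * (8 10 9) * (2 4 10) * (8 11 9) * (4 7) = (0 9 11 7 4 10 8 2 5) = [9, 1, 5, 3, 10, 0, 6, 4, 2, 11, 8, 7]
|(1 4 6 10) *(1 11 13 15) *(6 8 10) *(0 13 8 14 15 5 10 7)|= |(0 13 5 10 11 8 7)(1 4 14 15)|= 28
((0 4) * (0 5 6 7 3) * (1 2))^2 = ((0 4 5 6 7 3)(1 2))^2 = (0 5 7)(3 4 6)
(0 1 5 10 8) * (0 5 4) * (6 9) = [1, 4, 2, 3, 0, 10, 9, 7, 5, 6, 8] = (0 1 4)(5 10 8)(6 9)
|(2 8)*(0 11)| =2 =|(0 11)(2 8)|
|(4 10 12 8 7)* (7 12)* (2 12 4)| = 6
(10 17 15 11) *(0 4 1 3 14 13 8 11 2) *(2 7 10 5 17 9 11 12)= (0 4 1 3 14 13 8 12 2)(5 17 15 7 10 9 11)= [4, 3, 0, 14, 1, 17, 6, 10, 12, 11, 9, 5, 2, 8, 13, 7, 16, 15]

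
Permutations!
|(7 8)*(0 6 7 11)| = 5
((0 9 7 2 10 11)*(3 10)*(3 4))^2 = (0 7 4 10)(2 3 11 9)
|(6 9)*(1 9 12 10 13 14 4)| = 8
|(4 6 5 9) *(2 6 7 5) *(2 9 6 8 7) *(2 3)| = |(2 8 7 5 6 9 4 3)| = 8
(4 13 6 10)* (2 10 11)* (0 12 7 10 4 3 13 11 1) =(0 12 7 10 3 13 6 1)(2 4 11) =[12, 0, 4, 13, 11, 5, 1, 10, 8, 9, 3, 2, 7, 6]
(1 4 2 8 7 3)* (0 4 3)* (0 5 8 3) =(0 4 2 3 1)(5 8 7) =[4, 0, 3, 1, 2, 8, 6, 5, 7]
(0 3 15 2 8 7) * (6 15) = (0 3 6 15 2 8 7) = [3, 1, 8, 6, 4, 5, 15, 0, 7, 9, 10, 11, 12, 13, 14, 2]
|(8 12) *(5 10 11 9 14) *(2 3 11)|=|(2 3 11 9 14 5 10)(8 12)|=14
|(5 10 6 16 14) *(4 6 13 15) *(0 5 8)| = 10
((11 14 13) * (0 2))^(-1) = (0 2)(11 13 14)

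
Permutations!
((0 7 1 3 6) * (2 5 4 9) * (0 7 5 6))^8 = ((0 5 4 9 2 6 7 1 3))^8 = (0 3 1 7 6 2 9 4 5)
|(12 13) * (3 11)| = 2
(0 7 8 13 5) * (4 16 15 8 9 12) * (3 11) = (0 7 9 12 4 16 15 8 13 5)(3 11) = [7, 1, 2, 11, 16, 0, 6, 9, 13, 12, 10, 3, 4, 5, 14, 8, 15]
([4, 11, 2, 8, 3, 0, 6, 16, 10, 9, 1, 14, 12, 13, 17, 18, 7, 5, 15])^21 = [4, 11, 2, 8, 3, 0, 6, 16, 10, 9, 1, 14, 12, 13, 17, 18, 7, 5, 15]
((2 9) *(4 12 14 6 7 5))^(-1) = (2 9)(4 5 7 6 14 12)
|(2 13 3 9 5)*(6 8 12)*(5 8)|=|(2 13 3 9 8 12 6 5)|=8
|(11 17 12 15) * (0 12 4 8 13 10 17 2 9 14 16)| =|(0 12 15 11 2 9 14 16)(4 8 13 10 17)| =40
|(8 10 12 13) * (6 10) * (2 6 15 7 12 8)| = 8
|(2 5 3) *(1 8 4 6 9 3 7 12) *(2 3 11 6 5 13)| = 6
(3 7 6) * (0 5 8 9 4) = [5, 1, 2, 7, 0, 8, 3, 6, 9, 4] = (0 5 8 9 4)(3 7 6)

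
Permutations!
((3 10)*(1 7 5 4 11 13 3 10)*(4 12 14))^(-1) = ((1 7 5 12 14 4 11 13 3))^(-1) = (1 3 13 11 4 14 12 5 7)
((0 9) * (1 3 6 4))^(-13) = ((0 9)(1 3 6 4))^(-13) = (0 9)(1 4 6 3)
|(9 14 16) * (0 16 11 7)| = 6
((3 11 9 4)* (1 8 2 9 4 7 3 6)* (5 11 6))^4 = ((1 8 2 9 7 3 6)(4 5 11))^4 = (1 7 8 3 2 6 9)(4 5 11)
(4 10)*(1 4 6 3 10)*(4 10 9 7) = [0, 10, 2, 9, 1, 5, 3, 4, 8, 7, 6] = (1 10 6 3 9 7 4)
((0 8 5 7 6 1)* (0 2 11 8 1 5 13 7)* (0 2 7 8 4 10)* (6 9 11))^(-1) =(0 10 4 11 9 7 1)(2 5 6)(8 13)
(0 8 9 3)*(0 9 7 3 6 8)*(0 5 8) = [5, 1, 2, 9, 4, 8, 0, 3, 7, 6] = (0 5 8 7 3 9 6)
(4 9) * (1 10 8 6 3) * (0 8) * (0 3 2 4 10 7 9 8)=[0, 7, 4, 1, 8, 5, 2, 9, 6, 10, 3]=(1 7 9 10 3)(2 4 8 6)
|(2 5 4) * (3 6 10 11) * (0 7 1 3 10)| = 30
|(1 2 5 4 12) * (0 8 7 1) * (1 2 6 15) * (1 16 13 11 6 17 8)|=45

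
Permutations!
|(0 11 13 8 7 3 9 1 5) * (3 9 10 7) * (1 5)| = |(0 11 13 8 3 10 7 9 5)| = 9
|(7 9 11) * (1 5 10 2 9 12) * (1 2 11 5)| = 7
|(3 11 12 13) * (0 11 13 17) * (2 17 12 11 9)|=|(0 9 2 17)(3 13)|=4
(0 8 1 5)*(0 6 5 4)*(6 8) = (0 6 5 8 1 4) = [6, 4, 2, 3, 0, 8, 5, 7, 1]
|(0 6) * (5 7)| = 2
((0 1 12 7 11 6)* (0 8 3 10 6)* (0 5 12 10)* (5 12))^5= ((0 1 10 6 8 3)(7 11 12))^5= (0 3 8 6 10 1)(7 12 11)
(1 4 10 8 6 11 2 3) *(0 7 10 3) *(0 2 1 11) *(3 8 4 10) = [7, 10, 2, 11, 8, 5, 0, 3, 6, 9, 4, 1] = (0 7 3 11 1 10 4 8 6)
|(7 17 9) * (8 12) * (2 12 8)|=|(2 12)(7 17 9)|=6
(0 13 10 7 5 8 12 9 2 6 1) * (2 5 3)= (0 13 10 7 3 2 6 1)(5 8 12 9)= [13, 0, 6, 2, 4, 8, 1, 3, 12, 5, 7, 11, 9, 10]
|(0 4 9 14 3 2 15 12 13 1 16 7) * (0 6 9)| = |(0 4)(1 16 7 6 9 14 3 2 15 12 13)| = 22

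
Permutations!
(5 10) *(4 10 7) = [0, 1, 2, 3, 10, 7, 6, 4, 8, 9, 5] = (4 10 5 7)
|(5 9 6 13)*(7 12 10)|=12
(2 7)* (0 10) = (0 10)(2 7) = [10, 1, 7, 3, 4, 5, 6, 2, 8, 9, 0]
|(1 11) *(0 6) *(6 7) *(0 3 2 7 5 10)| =|(0 5 10)(1 11)(2 7 6 3)| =12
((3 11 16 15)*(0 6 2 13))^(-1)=(0 13 2 6)(3 15 16 11)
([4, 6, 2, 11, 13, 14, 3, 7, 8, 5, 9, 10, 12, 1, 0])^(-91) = [9, 0, 2, 13, 5, 11, 4, 7, 8, 3, 6, 1, 12, 14, 10]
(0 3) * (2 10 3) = (0 2 10 3) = [2, 1, 10, 0, 4, 5, 6, 7, 8, 9, 3]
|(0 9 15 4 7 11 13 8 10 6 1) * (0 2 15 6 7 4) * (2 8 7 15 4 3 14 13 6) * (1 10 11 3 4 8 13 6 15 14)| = 12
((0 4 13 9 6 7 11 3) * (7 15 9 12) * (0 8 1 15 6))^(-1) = (0 9 15 1 8 3 11 7 12 13 4)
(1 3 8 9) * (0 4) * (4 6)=(0 6 4)(1 3 8 9)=[6, 3, 2, 8, 0, 5, 4, 7, 9, 1]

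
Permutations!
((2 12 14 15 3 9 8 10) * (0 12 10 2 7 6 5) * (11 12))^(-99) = (0 3 7 12 8 5 15 10 11 9 6 14 2)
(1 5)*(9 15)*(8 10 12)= [0, 5, 2, 3, 4, 1, 6, 7, 10, 15, 12, 11, 8, 13, 14, 9]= (1 5)(8 10 12)(9 15)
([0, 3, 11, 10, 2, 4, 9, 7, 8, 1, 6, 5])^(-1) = [0, 9, 4, 1, 5, 11, 10, 7, 8, 6, 3, 2]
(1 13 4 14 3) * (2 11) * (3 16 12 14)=(1 13 4 3)(2 11)(12 14 16)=[0, 13, 11, 1, 3, 5, 6, 7, 8, 9, 10, 2, 14, 4, 16, 15, 12]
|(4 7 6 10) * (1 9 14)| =|(1 9 14)(4 7 6 10)| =12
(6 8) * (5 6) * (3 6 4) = (3 6 8 5 4) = [0, 1, 2, 6, 3, 4, 8, 7, 5]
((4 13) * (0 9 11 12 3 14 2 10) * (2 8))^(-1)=(0 10 2 8 14 3 12 11 9)(4 13)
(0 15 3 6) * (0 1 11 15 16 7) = (0 16 7)(1 11 15 3 6) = [16, 11, 2, 6, 4, 5, 1, 0, 8, 9, 10, 15, 12, 13, 14, 3, 7]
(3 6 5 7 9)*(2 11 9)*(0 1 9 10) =[1, 9, 11, 6, 4, 7, 5, 2, 8, 3, 0, 10] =(0 1 9 3 6 5 7 2 11 10)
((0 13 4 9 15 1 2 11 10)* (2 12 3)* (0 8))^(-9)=((0 13 4 9 15 1 12 3 2 11 10 8))^(-9)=(0 9 12 11)(1 2 8 4)(3 10 13 15)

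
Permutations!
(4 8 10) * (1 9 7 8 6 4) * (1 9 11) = (1 11)(4 6)(7 8 10 9) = [0, 11, 2, 3, 6, 5, 4, 8, 10, 7, 9, 1]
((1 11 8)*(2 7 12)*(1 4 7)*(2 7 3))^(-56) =((1 11 8 4 3 2)(7 12))^(-56) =(12)(1 3 8)(2 4 11)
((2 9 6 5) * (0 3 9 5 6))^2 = (0 9 3)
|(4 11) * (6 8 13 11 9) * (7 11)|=7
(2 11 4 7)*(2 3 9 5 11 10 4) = [0, 1, 10, 9, 7, 11, 6, 3, 8, 5, 4, 2] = (2 10 4 7 3 9 5 11)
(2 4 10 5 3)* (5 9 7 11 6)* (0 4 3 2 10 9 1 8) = [4, 8, 3, 10, 9, 2, 5, 11, 0, 7, 1, 6] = (0 4 9 7 11 6 5 2 3 10 1 8)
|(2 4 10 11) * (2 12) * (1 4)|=6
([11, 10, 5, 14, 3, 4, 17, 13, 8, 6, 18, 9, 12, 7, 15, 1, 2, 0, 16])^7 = [9, 3, 10, 2, 16, 18, 0, 13, 8, 17, 14, 6, 12, 7, 5, 4, 1, 11, 15]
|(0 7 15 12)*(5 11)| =|(0 7 15 12)(5 11)| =4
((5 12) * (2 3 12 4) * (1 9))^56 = ((1 9)(2 3 12 5 4))^56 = (2 3 12 5 4)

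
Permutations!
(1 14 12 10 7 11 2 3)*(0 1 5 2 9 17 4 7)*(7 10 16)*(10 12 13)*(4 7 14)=(0 1 4 12 16 14 13 10)(2 3 5)(7 11 9 17)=[1, 4, 3, 5, 12, 2, 6, 11, 8, 17, 0, 9, 16, 10, 13, 15, 14, 7]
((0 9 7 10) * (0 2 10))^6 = (10)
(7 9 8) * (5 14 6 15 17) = [0, 1, 2, 3, 4, 14, 15, 9, 7, 8, 10, 11, 12, 13, 6, 17, 16, 5] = (5 14 6 15 17)(7 9 8)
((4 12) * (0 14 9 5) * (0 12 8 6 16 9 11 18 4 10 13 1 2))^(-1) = ((0 14 11 18 4 8 6 16 9 5 12 10 13 1 2))^(-1) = (0 2 1 13 10 12 5 9 16 6 8 4 18 11 14)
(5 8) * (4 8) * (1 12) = (1 12)(4 8 5) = [0, 12, 2, 3, 8, 4, 6, 7, 5, 9, 10, 11, 1]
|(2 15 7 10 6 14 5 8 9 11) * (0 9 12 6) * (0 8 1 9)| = |(1 9 11 2 15 7 10 8 12 6 14 5)| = 12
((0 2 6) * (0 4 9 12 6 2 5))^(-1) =(0 5)(4 6 12 9)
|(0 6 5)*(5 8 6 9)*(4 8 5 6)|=4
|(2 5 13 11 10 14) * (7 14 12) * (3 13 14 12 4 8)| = 6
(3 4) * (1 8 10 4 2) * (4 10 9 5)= (10)(1 8 9 5 4 3 2)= [0, 8, 1, 2, 3, 4, 6, 7, 9, 5, 10]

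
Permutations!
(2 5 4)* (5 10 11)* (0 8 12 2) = (0 8 12 2 10 11 5 4) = [8, 1, 10, 3, 0, 4, 6, 7, 12, 9, 11, 5, 2]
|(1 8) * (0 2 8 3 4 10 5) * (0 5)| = 7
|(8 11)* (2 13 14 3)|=4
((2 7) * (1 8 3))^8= (1 3 8)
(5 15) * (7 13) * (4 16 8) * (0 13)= (0 13 7)(4 16 8)(5 15)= [13, 1, 2, 3, 16, 15, 6, 0, 4, 9, 10, 11, 12, 7, 14, 5, 8]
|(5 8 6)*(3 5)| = 4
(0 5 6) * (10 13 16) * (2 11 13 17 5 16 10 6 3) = (0 16 6)(2 11 13 10 17 5 3) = [16, 1, 11, 2, 4, 3, 0, 7, 8, 9, 17, 13, 12, 10, 14, 15, 6, 5]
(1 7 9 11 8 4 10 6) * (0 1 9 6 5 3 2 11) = [1, 7, 11, 2, 10, 3, 9, 6, 4, 0, 5, 8] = (0 1 7 6 9)(2 11 8 4 10 5 3)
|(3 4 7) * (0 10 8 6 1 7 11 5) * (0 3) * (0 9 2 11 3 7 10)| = |(1 10 8 6)(2 11 5 7 9)(3 4)| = 20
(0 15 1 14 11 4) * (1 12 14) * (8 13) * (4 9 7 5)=(0 15 12 14 11 9 7 5 4)(8 13)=[15, 1, 2, 3, 0, 4, 6, 5, 13, 7, 10, 9, 14, 8, 11, 12]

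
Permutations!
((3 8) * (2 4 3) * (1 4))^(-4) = (1 4 3 8 2) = ((1 4 3 8 2))^(-4)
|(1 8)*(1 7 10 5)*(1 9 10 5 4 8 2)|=|(1 2)(4 8 7 5 9 10)|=6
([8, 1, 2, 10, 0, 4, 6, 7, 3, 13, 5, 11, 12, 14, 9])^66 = (14)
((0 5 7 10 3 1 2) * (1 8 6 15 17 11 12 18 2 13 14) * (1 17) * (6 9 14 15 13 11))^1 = (0 5 7 10 3 8 9 14 17 6 13 15 1 11 12 18 2)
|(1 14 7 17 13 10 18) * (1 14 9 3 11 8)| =|(1 9 3 11 8)(7 17 13 10 18 14)| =30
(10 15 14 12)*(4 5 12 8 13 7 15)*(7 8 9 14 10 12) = (4 5 7 15 10)(8 13)(9 14) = [0, 1, 2, 3, 5, 7, 6, 15, 13, 14, 4, 11, 12, 8, 9, 10]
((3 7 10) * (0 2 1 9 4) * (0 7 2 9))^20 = ((0 9 4 7 10 3 2 1))^20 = (0 10)(1 7)(2 4)(3 9)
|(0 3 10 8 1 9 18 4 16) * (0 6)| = 10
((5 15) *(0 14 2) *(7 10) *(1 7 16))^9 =((0 14 2)(1 7 10 16)(5 15))^9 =(1 7 10 16)(5 15)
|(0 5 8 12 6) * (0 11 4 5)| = |(4 5 8 12 6 11)| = 6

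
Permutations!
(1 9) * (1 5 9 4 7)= (1 4 7)(5 9)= [0, 4, 2, 3, 7, 9, 6, 1, 8, 5]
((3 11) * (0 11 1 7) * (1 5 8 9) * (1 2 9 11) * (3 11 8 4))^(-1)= ((11)(0 1 7)(2 9)(3 5 4))^(-1)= (11)(0 7 1)(2 9)(3 4 5)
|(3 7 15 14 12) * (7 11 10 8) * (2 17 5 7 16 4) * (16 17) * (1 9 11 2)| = |(1 9 11 10 8 17 5 7 15 14 12 3 2 16 4)| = 15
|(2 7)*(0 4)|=2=|(0 4)(2 7)|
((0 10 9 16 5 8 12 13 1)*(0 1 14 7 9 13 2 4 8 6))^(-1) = (0 6 5 16 9 7 14 13 10)(2 12 8 4)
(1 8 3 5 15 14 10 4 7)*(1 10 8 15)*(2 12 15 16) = (1 16 2 12 15 14 8 3 5)(4 7 10) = [0, 16, 12, 5, 7, 1, 6, 10, 3, 9, 4, 11, 15, 13, 8, 14, 2]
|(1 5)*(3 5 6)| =|(1 6 3 5)| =4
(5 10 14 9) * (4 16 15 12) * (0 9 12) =[9, 1, 2, 3, 16, 10, 6, 7, 8, 5, 14, 11, 4, 13, 12, 0, 15] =(0 9 5 10 14 12 4 16 15)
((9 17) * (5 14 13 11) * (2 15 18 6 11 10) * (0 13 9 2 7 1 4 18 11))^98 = ((0 13 10 7 1 4 18 6)(2 15 11 5 14 9 17))^98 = (0 10 1 18)(4 6 13 7)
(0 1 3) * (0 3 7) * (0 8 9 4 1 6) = (0 6)(1 7 8 9 4) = [6, 7, 2, 3, 1, 5, 0, 8, 9, 4]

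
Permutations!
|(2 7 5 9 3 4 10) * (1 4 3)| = |(1 4 10 2 7 5 9)| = 7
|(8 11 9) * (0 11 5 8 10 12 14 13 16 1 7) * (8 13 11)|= 35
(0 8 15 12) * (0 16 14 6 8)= (6 8 15 12 16 14)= [0, 1, 2, 3, 4, 5, 8, 7, 15, 9, 10, 11, 16, 13, 6, 12, 14]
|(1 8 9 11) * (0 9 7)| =|(0 9 11 1 8 7)| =6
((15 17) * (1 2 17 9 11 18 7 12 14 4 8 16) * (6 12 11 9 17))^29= ((1 2 6 12 14 4 8 16)(7 11 18)(15 17))^29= (1 4 6 16 14 2 8 12)(7 18 11)(15 17)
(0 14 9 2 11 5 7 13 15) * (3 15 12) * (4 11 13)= (0 14 9 2 13 12 3 15)(4 11 5 7)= [14, 1, 13, 15, 11, 7, 6, 4, 8, 2, 10, 5, 3, 12, 9, 0]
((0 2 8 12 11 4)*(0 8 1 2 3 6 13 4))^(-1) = ((0 3 6 13 4 8 12 11)(1 2))^(-1) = (0 11 12 8 4 13 6 3)(1 2)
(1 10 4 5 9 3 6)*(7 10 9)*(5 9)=[0, 5, 2, 6, 9, 7, 1, 10, 8, 3, 4]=(1 5 7 10 4 9 3 6)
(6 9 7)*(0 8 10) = (0 8 10)(6 9 7) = [8, 1, 2, 3, 4, 5, 9, 6, 10, 7, 0]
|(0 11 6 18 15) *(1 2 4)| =|(0 11 6 18 15)(1 2 4)| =15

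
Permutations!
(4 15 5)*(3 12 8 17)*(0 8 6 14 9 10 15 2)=(0 8 17 3 12 6 14 9 10 15 5 4 2)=[8, 1, 0, 12, 2, 4, 14, 7, 17, 10, 15, 11, 6, 13, 9, 5, 16, 3]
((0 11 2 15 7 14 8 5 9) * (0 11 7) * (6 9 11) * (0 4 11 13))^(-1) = (0 13 5 8 14 7)(2 11 4 15)(6 9)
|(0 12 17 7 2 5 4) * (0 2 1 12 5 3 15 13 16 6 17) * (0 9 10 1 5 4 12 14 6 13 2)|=18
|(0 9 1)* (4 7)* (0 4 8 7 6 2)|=|(0 9 1 4 6 2)(7 8)|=6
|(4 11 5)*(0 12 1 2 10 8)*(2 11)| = |(0 12 1 11 5 4 2 10 8)| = 9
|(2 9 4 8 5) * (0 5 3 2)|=|(0 5)(2 9 4 8 3)|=10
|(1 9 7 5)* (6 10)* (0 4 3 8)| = |(0 4 3 8)(1 9 7 5)(6 10)| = 4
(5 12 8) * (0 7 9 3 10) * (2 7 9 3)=(0 9 2 7 3 10)(5 12 8)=[9, 1, 7, 10, 4, 12, 6, 3, 5, 2, 0, 11, 8]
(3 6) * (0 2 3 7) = (0 2 3 6 7) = [2, 1, 3, 6, 4, 5, 7, 0]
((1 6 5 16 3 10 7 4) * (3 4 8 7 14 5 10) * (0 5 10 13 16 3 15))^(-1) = (0 15 3 5)(1 4 16 13 6)(7 8)(10 14) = ((0 5 3 15)(1 6 13 16 4)(7 8)(10 14))^(-1)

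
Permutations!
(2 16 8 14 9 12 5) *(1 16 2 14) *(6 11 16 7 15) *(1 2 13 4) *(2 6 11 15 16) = (1 7 16 8 6 15 11 2 13 4)(5 14 9 12) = [0, 7, 13, 3, 1, 14, 15, 16, 6, 12, 10, 2, 5, 4, 9, 11, 8]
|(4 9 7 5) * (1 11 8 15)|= 4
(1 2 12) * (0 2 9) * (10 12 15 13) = (0 2 15 13 10 12 1 9) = [2, 9, 15, 3, 4, 5, 6, 7, 8, 0, 12, 11, 1, 10, 14, 13]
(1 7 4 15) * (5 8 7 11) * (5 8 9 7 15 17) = (1 11 8 15)(4 17 5 9 7) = [0, 11, 2, 3, 17, 9, 6, 4, 15, 7, 10, 8, 12, 13, 14, 1, 16, 5]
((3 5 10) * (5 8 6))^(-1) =(3 10 5 6 8)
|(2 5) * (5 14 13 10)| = |(2 14 13 10 5)| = 5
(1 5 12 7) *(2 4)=[0, 5, 4, 3, 2, 12, 6, 1, 8, 9, 10, 11, 7]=(1 5 12 7)(2 4)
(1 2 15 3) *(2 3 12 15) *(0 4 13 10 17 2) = (0 4 13 10 17 2)(1 3)(12 15) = [4, 3, 0, 1, 13, 5, 6, 7, 8, 9, 17, 11, 15, 10, 14, 12, 16, 2]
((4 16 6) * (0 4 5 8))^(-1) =((0 4 16 6 5 8))^(-1) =(0 8 5 6 16 4)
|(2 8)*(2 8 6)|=2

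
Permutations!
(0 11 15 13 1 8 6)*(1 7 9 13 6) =(0 11 15 6)(1 8)(7 9 13) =[11, 8, 2, 3, 4, 5, 0, 9, 1, 13, 10, 15, 12, 7, 14, 6]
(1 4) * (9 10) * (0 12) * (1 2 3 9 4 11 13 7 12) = (0 1 11 13 7 12)(2 3 9 10 4) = [1, 11, 3, 9, 2, 5, 6, 12, 8, 10, 4, 13, 0, 7]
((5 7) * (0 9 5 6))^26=(0 9 5 7 6)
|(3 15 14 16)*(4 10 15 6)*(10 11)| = |(3 6 4 11 10 15 14 16)| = 8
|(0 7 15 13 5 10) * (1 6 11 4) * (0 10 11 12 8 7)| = 10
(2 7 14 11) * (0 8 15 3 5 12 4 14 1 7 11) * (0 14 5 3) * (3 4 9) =(0 8 15)(1 7)(2 11)(3 4 5 12 9) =[8, 7, 11, 4, 5, 12, 6, 1, 15, 3, 10, 2, 9, 13, 14, 0]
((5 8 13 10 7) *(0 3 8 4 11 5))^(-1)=(0 7 10 13 8 3)(4 5 11)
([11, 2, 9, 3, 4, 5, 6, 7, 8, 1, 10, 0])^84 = (11)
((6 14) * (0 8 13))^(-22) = ((0 8 13)(6 14))^(-22) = (14)(0 13 8)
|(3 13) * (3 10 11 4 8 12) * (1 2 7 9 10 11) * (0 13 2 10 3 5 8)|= |(0 13 11 4)(1 10)(2 7 9 3)(5 8 12)|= 12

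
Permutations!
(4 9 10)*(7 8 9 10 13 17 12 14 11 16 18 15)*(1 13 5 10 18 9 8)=[0, 13, 2, 3, 18, 10, 6, 1, 8, 5, 4, 16, 14, 17, 11, 7, 9, 12, 15]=(1 13 17 12 14 11 16 9 5 10 4 18 15 7)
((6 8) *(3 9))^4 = ((3 9)(6 8))^4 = (9)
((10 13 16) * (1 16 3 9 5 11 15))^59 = (1 9 16 5 10 11 13 15 3)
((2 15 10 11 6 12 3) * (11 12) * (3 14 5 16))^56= (16)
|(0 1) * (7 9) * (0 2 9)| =|(0 1 2 9 7)| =5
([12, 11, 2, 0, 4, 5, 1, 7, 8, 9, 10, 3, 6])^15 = [1, 0, 2, 6, 4, 5, 3, 7, 8, 9, 10, 12, 11]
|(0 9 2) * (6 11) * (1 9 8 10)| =|(0 8 10 1 9 2)(6 11)| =6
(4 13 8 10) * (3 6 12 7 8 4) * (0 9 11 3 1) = (0 9 11 3 6 12 7 8 10 1)(4 13) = [9, 0, 2, 6, 13, 5, 12, 8, 10, 11, 1, 3, 7, 4]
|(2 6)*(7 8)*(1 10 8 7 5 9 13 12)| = |(1 10 8 5 9 13 12)(2 6)| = 14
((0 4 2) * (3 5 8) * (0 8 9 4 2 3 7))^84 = (9)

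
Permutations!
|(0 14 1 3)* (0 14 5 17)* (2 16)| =6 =|(0 5 17)(1 3 14)(2 16)|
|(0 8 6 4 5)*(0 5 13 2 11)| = 7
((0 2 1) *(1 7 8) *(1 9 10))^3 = (0 8 1 7 10 2 9)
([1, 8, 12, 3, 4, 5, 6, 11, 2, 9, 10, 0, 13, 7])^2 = [8, 2, 13, 3, 4, 5, 6, 0, 12, 9, 10, 1, 7, 11]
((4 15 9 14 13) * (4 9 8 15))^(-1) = (8 15)(9 13 14)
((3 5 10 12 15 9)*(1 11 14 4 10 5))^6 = (1 15 4)(3 12 14)(9 10 11)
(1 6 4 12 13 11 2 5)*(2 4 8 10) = (1 6 8 10 2 5)(4 12 13 11) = [0, 6, 5, 3, 12, 1, 8, 7, 10, 9, 2, 4, 13, 11]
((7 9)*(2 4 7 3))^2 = (2 7 3 4 9)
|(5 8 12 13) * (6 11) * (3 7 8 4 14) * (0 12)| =18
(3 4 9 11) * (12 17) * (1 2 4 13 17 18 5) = [0, 2, 4, 13, 9, 1, 6, 7, 8, 11, 10, 3, 18, 17, 14, 15, 16, 12, 5] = (1 2 4 9 11 3 13 17 12 18 5)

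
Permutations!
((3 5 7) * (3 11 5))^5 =((5 7 11))^5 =(5 11 7)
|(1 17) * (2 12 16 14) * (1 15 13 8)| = |(1 17 15 13 8)(2 12 16 14)| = 20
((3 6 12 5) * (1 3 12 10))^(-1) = (1 10 6 3)(5 12)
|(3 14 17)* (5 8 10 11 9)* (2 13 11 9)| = |(2 13 11)(3 14 17)(5 8 10 9)| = 12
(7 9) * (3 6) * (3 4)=(3 6 4)(7 9)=[0, 1, 2, 6, 3, 5, 4, 9, 8, 7]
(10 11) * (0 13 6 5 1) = [13, 0, 2, 3, 4, 1, 5, 7, 8, 9, 11, 10, 12, 6] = (0 13 6 5 1)(10 11)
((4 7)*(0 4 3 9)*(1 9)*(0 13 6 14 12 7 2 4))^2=((1 9 13 6 14 12 7 3)(2 4))^2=(1 13 14 7)(3 9 6 12)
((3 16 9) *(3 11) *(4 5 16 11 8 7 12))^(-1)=(3 11)(4 12 7 8 9 16 5)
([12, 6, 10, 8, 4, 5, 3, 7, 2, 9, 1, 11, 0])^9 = [12, 8, 6, 10, 4, 5, 2, 7, 1, 9, 3, 11, 0]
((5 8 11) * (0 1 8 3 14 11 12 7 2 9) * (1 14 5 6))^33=(0 6 12 9 11 8 2 14 1 7)(3 5)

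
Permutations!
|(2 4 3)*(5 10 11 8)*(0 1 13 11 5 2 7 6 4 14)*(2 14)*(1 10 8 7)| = 35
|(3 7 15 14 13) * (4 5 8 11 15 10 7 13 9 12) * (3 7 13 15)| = 9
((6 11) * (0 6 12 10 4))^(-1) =(0 4 10 12 11 6)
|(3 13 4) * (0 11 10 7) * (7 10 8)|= |(0 11 8 7)(3 13 4)|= 12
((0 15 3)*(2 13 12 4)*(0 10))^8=(15)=((0 15 3 10)(2 13 12 4))^8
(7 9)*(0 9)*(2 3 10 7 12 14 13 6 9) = (0 2 3 10 7)(6 9 12 14 13) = [2, 1, 3, 10, 4, 5, 9, 0, 8, 12, 7, 11, 14, 6, 13]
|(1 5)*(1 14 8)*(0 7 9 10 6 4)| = |(0 7 9 10 6 4)(1 5 14 8)| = 12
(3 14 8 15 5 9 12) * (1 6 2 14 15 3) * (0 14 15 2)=(0 14 8 3 2 15 5 9 12 1 6)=[14, 6, 15, 2, 4, 9, 0, 7, 3, 12, 10, 11, 1, 13, 8, 5]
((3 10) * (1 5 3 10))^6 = (10) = ((10)(1 5 3))^6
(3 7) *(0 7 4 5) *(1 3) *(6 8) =(0 7 1 3 4 5)(6 8) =[7, 3, 2, 4, 5, 0, 8, 1, 6]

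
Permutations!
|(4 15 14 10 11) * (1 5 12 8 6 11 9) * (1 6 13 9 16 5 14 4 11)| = |(1 14 10 16 5 12 8 13 9 6)(4 15)| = 10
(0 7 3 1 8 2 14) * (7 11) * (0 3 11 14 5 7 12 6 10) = [14, 8, 5, 1, 4, 7, 10, 11, 2, 9, 0, 12, 6, 13, 3] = (0 14 3 1 8 2 5 7 11 12 6 10)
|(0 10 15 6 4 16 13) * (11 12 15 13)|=|(0 10 13)(4 16 11 12 15 6)|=6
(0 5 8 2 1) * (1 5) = (0 1)(2 5 8) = [1, 0, 5, 3, 4, 8, 6, 7, 2]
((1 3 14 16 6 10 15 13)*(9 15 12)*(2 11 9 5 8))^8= (1 8 14 11 6 15 12)(2 16 9 10 13 5 3)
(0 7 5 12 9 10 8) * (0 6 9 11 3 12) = (0 7 5)(3 12 11)(6 9 10 8) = [7, 1, 2, 12, 4, 0, 9, 5, 6, 10, 8, 3, 11]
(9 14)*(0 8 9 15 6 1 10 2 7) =(0 8 9 14 15 6 1 10 2 7) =[8, 10, 7, 3, 4, 5, 1, 0, 9, 14, 2, 11, 12, 13, 15, 6]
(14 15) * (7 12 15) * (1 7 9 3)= [0, 7, 2, 1, 4, 5, 6, 12, 8, 3, 10, 11, 15, 13, 9, 14]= (1 7 12 15 14 9 3)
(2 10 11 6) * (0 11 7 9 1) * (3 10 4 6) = (0 11 3 10 7 9 1)(2 4 6) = [11, 0, 4, 10, 6, 5, 2, 9, 8, 1, 7, 3]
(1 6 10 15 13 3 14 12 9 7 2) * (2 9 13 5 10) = (1 6 2)(3 14 12 13)(5 10 15)(7 9) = [0, 6, 1, 14, 4, 10, 2, 9, 8, 7, 15, 11, 13, 3, 12, 5]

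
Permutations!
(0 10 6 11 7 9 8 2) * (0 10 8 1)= (0 8 2 10 6 11 7 9 1)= [8, 0, 10, 3, 4, 5, 11, 9, 2, 1, 6, 7]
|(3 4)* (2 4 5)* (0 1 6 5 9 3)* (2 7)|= 14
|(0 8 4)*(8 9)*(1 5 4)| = 6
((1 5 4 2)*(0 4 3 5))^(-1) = ((0 4 2 1)(3 5))^(-1) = (0 1 2 4)(3 5)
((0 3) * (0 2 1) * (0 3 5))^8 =((0 5)(1 3 2))^8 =(5)(1 2 3)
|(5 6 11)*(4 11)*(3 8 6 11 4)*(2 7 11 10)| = 15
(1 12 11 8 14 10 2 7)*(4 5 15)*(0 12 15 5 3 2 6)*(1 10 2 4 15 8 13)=(15)(0 12 11 13 1 8 14 2 7 10 6)(3 4)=[12, 8, 7, 4, 3, 5, 0, 10, 14, 9, 6, 13, 11, 1, 2, 15]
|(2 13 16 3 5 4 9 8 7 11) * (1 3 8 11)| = |(1 3 5 4 9 11 2 13 16 8 7)| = 11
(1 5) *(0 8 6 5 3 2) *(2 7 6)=(0 8 2)(1 3 7 6 5)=[8, 3, 0, 7, 4, 1, 5, 6, 2]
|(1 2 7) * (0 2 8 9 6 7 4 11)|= 20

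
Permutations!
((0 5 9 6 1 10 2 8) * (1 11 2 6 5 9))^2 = (0 5 10 11 8 9 1 6 2)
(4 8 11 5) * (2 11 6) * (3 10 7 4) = (2 11 5 3 10 7 4 8 6) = [0, 1, 11, 10, 8, 3, 2, 4, 6, 9, 7, 5]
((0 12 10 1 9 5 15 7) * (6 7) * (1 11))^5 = (0 9)(1 7)(5 12)(6 11)(10 15)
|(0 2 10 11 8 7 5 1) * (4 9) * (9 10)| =10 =|(0 2 9 4 10 11 8 7 5 1)|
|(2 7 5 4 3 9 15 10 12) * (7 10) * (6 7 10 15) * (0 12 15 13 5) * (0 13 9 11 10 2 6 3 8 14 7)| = |(0 12 6)(2 9 3 11 10 15)(4 8 14 7 13 5)| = 6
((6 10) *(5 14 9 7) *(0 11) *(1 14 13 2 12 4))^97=(0 11)(1 12 13 7 14 4 2 5 9)(6 10)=((0 11)(1 14 9 7 5 13 2 12 4)(6 10))^97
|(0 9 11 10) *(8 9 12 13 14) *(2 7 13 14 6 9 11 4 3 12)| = |(0 2 7 13 6 9 4 3 12 14 8 11 10)| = 13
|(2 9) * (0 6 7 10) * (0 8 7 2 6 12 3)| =3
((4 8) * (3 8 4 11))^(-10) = (3 11 8)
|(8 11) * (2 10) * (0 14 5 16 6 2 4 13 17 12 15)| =12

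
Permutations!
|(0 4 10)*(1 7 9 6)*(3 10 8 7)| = |(0 4 8 7 9 6 1 3 10)| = 9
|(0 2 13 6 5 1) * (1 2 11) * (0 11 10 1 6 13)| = |(13)(0 10 1 11 6 5 2)| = 7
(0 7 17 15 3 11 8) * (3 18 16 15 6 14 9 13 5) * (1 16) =[7, 16, 2, 11, 4, 3, 14, 17, 0, 13, 10, 8, 12, 5, 9, 18, 15, 6, 1] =(0 7 17 6 14 9 13 5 3 11 8)(1 16 15 18)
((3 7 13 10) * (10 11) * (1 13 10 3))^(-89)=(1 13 11 3 7 10)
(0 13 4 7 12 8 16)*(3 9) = [13, 1, 2, 9, 7, 5, 6, 12, 16, 3, 10, 11, 8, 4, 14, 15, 0] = (0 13 4 7 12 8 16)(3 9)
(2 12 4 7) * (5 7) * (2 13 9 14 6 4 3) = (2 12 3)(4 5 7 13 9 14 6) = [0, 1, 12, 2, 5, 7, 4, 13, 8, 14, 10, 11, 3, 9, 6]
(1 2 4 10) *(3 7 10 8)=(1 2 4 8 3 7 10)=[0, 2, 4, 7, 8, 5, 6, 10, 3, 9, 1]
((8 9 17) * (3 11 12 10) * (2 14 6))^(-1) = ((2 14 6)(3 11 12 10)(8 9 17))^(-1) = (2 6 14)(3 10 12 11)(8 17 9)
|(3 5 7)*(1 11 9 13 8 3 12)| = 9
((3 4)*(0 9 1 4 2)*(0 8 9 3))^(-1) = ((0 3 2 8 9 1 4))^(-1) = (0 4 1 9 8 2 3)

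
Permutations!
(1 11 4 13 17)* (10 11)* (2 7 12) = (1 10 11 4 13 17)(2 7 12) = [0, 10, 7, 3, 13, 5, 6, 12, 8, 9, 11, 4, 2, 17, 14, 15, 16, 1]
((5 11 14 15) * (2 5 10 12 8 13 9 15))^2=(2 11)(5 14)(8 9 10)(12 13 15)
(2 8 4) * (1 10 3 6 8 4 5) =[0, 10, 4, 6, 2, 1, 8, 7, 5, 9, 3] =(1 10 3 6 8 5)(2 4)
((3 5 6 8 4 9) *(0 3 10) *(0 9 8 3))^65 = (3 6 5)(4 8)(9 10) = ((3 5 6)(4 8)(9 10))^65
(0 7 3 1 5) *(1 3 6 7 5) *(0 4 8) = (0 5 4 8)(6 7) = [5, 1, 2, 3, 8, 4, 7, 6, 0]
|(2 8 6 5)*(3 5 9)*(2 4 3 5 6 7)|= |(2 8 7)(3 6 9 5 4)|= 15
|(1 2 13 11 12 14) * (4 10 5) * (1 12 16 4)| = 8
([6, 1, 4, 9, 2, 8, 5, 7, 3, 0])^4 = [3, 1, 2, 5, 4, 0, 9, 7, 6, 8]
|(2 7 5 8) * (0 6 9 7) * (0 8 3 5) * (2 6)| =6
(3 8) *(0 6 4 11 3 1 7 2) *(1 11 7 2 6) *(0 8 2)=(0 1)(2 8 11 3)(4 7 6)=[1, 0, 8, 2, 7, 5, 4, 6, 11, 9, 10, 3]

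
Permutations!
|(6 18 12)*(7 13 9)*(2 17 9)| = |(2 17 9 7 13)(6 18 12)| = 15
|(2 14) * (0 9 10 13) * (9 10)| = |(0 10 13)(2 14)| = 6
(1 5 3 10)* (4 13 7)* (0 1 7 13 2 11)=(13)(0 1 5 3 10 7 4 2 11)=[1, 5, 11, 10, 2, 3, 6, 4, 8, 9, 7, 0, 12, 13]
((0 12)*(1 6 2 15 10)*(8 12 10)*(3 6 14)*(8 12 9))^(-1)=(0 12 15 2 6 3 14 1 10)(8 9)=((0 10 1 14 3 6 2 15 12)(8 9))^(-1)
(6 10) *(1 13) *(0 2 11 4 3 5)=(0 2 11 4 3 5)(1 13)(6 10)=[2, 13, 11, 5, 3, 0, 10, 7, 8, 9, 6, 4, 12, 1]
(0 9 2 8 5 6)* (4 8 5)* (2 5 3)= (0 9 5 6)(2 3)(4 8)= [9, 1, 3, 2, 8, 6, 0, 7, 4, 5]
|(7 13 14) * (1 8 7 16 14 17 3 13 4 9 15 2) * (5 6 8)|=18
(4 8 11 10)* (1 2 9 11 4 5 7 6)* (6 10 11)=(11)(1 2 9 6)(4 8)(5 7 10)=[0, 2, 9, 3, 8, 7, 1, 10, 4, 6, 5, 11]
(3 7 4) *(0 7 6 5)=[7, 1, 2, 6, 3, 0, 5, 4]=(0 7 4 3 6 5)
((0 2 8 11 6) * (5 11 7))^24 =(0 7 6 8 11 2 5)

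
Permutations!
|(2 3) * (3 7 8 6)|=5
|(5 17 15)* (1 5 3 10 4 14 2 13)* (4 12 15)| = |(1 5 17 4 14 2 13)(3 10 12 15)| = 28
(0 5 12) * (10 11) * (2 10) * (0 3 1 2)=(0 5 12 3 1 2 10 11)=[5, 2, 10, 1, 4, 12, 6, 7, 8, 9, 11, 0, 3]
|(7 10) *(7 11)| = |(7 10 11)| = 3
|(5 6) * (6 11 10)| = |(5 11 10 6)| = 4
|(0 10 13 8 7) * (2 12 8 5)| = |(0 10 13 5 2 12 8 7)| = 8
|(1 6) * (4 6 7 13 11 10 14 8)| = |(1 7 13 11 10 14 8 4 6)| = 9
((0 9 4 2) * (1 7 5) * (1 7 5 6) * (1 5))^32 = (9)(5 6 7) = ((0 9 4 2)(5 7 6))^32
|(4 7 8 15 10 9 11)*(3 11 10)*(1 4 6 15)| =|(1 4 7 8)(3 11 6 15)(9 10)| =4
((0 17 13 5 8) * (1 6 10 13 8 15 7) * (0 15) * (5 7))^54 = (0 5 15 8 17)(1 7 13 10 6)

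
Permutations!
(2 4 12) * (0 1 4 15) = (0 1 4 12 2 15) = [1, 4, 15, 3, 12, 5, 6, 7, 8, 9, 10, 11, 2, 13, 14, 0]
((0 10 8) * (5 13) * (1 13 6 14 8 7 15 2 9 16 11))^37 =((0 10 7 15 2 9 16 11 1 13 5 6 14 8))^37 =(0 13 2 8 1 15 14 11 7 6 16 10 5 9)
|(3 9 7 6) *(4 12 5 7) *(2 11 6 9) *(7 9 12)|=20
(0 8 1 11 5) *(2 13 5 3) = [8, 11, 13, 2, 4, 0, 6, 7, 1, 9, 10, 3, 12, 5] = (0 8 1 11 3 2 13 5)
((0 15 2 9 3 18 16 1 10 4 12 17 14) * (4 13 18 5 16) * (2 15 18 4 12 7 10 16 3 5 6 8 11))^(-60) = (18)(2 3 11 5 8 9 6)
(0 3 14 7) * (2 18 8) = (0 3 14 7)(2 18 8) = [3, 1, 18, 14, 4, 5, 6, 0, 2, 9, 10, 11, 12, 13, 7, 15, 16, 17, 8]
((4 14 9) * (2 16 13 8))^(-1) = ((2 16 13 8)(4 14 9))^(-1) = (2 8 13 16)(4 9 14)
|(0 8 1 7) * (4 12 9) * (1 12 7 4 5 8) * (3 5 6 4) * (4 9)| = |(0 1 3 5 8 12 4 7)(6 9)| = 8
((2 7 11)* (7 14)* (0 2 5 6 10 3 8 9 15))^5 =((0 2 14 7 11 5 6 10 3 8 9 15))^5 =(0 5 9 7 3 2 6 15 11 8 14 10)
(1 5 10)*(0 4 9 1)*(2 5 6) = (0 4 9 1 6 2 5 10) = [4, 6, 5, 3, 9, 10, 2, 7, 8, 1, 0]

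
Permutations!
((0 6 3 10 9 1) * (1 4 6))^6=(3 10 9 4 6)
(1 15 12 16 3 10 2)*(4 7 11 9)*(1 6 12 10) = [0, 15, 6, 1, 7, 5, 12, 11, 8, 4, 2, 9, 16, 13, 14, 10, 3] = (1 15 10 2 6 12 16 3)(4 7 11 9)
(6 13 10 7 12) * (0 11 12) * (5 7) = (0 11 12 6 13 10 5 7) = [11, 1, 2, 3, 4, 7, 13, 0, 8, 9, 5, 12, 6, 10]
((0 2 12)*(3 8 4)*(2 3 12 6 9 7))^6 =((0 3 8 4 12)(2 6 9 7))^6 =(0 3 8 4 12)(2 9)(6 7)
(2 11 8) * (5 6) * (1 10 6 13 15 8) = (1 10 6 5 13 15 8 2 11) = [0, 10, 11, 3, 4, 13, 5, 7, 2, 9, 6, 1, 12, 15, 14, 8]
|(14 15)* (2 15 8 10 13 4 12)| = 8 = |(2 15 14 8 10 13 4 12)|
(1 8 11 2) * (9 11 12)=[0, 8, 1, 3, 4, 5, 6, 7, 12, 11, 10, 2, 9]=(1 8 12 9 11 2)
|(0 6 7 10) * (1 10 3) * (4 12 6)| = |(0 4 12 6 7 3 1 10)| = 8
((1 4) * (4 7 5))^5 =((1 7 5 4))^5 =(1 7 5 4)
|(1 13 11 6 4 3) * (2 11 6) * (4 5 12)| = 14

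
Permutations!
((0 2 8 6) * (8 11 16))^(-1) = (0 6 8 16 11 2)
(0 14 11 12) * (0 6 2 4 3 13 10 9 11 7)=(0 14 7)(2 4 3 13 10 9 11 12 6)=[14, 1, 4, 13, 3, 5, 2, 0, 8, 11, 9, 12, 6, 10, 7]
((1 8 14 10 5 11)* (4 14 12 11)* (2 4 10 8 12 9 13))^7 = ((1 12 11)(2 4 14 8 9 13)(5 10))^7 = (1 12 11)(2 4 14 8 9 13)(5 10)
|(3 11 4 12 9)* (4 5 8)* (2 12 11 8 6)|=9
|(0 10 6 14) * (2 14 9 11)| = 7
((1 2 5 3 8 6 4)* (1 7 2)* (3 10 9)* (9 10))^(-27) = ((10)(2 5 9 3 8 6 4 7))^(-27) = (10)(2 6 9 7 8 5 4 3)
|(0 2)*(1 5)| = 2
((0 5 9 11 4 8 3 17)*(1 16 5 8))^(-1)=((0 8 3 17)(1 16 5 9 11 4))^(-1)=(0 17 3 8)(1 4 11 9 5 16)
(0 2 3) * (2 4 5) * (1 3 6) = [4, 3, 6, 0, 5, 2, 1] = (0 4 5 2 6 1 3)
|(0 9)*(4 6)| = 2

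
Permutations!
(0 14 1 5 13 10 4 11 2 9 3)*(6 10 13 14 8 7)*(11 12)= (0 8 7 6 10 4 12 11 2 9 3)(1 5 14)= [8, 5, 9, 0, 12, 14, 10, 6, 7, 3, 4, 2, 11, 13, 1]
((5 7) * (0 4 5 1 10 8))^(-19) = (0 5 1 8 4 7 10)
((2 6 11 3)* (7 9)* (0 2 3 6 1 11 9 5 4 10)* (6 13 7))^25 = (0 4 7 11 2 10 5 13 1)(6 9)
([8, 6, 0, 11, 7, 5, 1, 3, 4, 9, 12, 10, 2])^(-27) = [0, 6, 2, 3, 4, 5, 1, 7, 8, 9, 10, 11, 12]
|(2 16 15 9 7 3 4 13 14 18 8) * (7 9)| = 10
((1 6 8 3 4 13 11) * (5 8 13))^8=((1 6 13 11)(3 4 5 8))^8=(13)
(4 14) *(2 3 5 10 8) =(2 3 5 10 8)(4 14) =[0, 1, 3, 5, 14, 10, 6, 7, 2, 9, 8, 11, 12, 13, 4]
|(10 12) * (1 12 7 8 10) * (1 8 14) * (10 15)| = |(1 12 8 15 10 7 14)| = 7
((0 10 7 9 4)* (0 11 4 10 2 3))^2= (11)(0 3 2)(7 10 9)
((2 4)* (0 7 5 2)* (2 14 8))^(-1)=(0 4 2 8 14 5 7)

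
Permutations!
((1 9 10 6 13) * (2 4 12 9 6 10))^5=(1 13 6)(2 4 12 9)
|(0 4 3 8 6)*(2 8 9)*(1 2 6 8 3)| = 7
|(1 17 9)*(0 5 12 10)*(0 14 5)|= 12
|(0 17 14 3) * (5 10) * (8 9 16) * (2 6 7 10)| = 60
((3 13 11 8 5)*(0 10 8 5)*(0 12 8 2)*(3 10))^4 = (0 5 3 10 13 2 11)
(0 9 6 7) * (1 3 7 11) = (0 9 6 11 1 3 7) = [9, 3, 2, 7, 4, 5, 11, 0, 8, 6, 10, 1]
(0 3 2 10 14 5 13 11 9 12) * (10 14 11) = [3, 1, 14, 2, 4, 13, 6, 7, 8, 12, 11, 9, 0, 10, 5] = (0 3 2 14 5 13 10 11 9 12)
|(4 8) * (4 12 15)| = |(4 8 12 15)| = 4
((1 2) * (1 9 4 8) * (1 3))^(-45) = (1 4)(2 8)(3 9)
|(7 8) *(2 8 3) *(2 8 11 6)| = 3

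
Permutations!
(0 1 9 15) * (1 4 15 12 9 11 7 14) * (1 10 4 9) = [9, 11, 2, 3, 15, 5, 6, 14, 8, 12, 4, 7, 1, 13, 10, 0] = (0 9 12 1 11 7 14 10 4 15)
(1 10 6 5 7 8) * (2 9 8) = (1 10 6 5 7 2 9 8) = [0, 10, 9, 3, 4, 7, 5, 2, 1, 8, 6]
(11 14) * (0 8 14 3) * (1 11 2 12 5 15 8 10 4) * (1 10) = [1, 11, 12, 0, 10, 15, 6, 7, 14, 9, 4, 3, 5, 13, 2, 8] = (0 1 11 3)(2 12 5 15 8 14)(4 10)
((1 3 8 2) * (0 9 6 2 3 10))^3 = ((0 9 6 2 1 10)(3 8))^3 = (0 2)(1 9)(3 8)(6 10)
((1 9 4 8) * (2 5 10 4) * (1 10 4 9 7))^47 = (1 7)(2 9 10 8 4 5)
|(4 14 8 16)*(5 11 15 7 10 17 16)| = 10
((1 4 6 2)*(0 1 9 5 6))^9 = (2 9 5 6)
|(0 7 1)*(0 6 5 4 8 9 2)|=9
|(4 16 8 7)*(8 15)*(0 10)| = 10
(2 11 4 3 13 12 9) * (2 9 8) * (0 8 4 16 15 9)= (0 8 2 11 16 15 9)(3 13 12 4)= [8, 1, 11, 13, 3, 5, 6, 7, 2, 0, 10, 16, 4, 12, 14, 9, 15]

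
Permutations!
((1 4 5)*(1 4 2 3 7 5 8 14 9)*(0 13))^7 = ((0 13)(1 2 3 7 5 4 8 14 9))^7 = (0 13)(1 14 4 7 2 9 8 5 3)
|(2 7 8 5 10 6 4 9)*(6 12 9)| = |(2 7 8 5 10 12 9)(4 6)| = 14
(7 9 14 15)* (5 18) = (5 18)(7 9 14 15) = [0, 1, 2, 3, 4, 18, 6, 9, 8, 14, 10, 11, 12, 13, 15, 7, 16, 17, 5]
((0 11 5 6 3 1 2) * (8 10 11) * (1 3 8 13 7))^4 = ((0 13 7 1 2)(5 6 8 10 11))^4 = (0 2 1 7 13)(5 11 10 8 6)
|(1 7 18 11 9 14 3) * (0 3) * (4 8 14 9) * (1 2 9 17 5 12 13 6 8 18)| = |(0 3 2 9 17 5 12 13 6 8 14)(1 7)(4 18 11)| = 66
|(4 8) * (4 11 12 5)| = |(4 8 11 12 5)| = 5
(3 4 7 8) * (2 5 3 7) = (2 5 3 4)(7 8) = [0, 1, 5, 4, 2, 3, 6, 8, 7]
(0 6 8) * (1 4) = (0 6 8)(1 4) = [6, 4, 2, 3, 1, 5, 8, 7, 0]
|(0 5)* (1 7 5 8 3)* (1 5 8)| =6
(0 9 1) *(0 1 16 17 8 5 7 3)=(0 9 16 17 8 5 7 3)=[9, 1, 2, 0, 4, 7, 6, 3, 5, 16, 10, 11, 12, 13, 14, 15, 17, 8]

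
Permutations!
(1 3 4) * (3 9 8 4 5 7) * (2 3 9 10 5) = (1 10 5 7 9 8 4)(2 3) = [0, 10, 3, 2, 1, 7, 6, 9, 4, 8, 5]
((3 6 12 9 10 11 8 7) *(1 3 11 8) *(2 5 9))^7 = ((1 3 6 12 2 5 9 10 8 7 11))^7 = (1 10 12 11 9 6 7 5 3 8 2)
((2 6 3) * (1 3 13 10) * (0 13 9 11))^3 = ((0 13 10 1 3 2 6 9 11))^3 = (0 1 6)(2 11 10)(3 9 13)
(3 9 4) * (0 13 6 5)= (0 13 6 5)(3 9 4)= [13, 1, 2, 9, 3, 0, 5, 7, 8, 4, 10, 11, 12, 6]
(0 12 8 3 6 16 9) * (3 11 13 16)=[12, 1, 2, 6, 4, 5, 3, 7, 11, 0, 10, 13, 8, 16, 14, 15, 9]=(0 12 8 11 13 16 9)(3 6)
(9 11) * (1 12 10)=[0, 12, 2, 3, 4, 5, 6, 7, 8, 11, 1, 9, 10]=(1 12 10)(9 11)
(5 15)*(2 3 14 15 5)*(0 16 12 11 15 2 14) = (0 16 12 11 15 14 2 3) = [16, 1, 3, 0, 4, 5, 6, 7, 8, 9, 10, 15, 11, 13, 2, 14, 12]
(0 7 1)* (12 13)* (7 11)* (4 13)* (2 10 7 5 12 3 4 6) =(0 11 5 12 6 2 10 7 1)(3 4 13) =[11, 0, 10, 4, 13, 12, 2, 1, 8, 9, 7, 5, 6, 3]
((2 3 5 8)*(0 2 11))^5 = (0 11 8 5 3 2) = ((0 2 3 5 8 11))^5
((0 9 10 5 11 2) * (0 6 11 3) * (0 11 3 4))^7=((0 9 10 5 4)(2 6 3 11))^7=(0 10 4 9 5)(2 11 3 6)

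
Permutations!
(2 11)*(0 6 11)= (0 6 11 2)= [6, 1, 0, 3, 4, 5, 11, 7, 8, 9, 10, 2]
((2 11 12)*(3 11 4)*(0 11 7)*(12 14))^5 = (0 4 14 7 2 11 3 12)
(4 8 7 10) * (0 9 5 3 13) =(0 9 5 3 13)(4 8 7 10) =[9, 1, 2, 13, 8, 3, 6, 10, 7, 5, 4, 11, 12, 0]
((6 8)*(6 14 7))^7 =(6 7 14 8) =((6 8 14 7))^7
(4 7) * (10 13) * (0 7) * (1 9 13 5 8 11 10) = [7, 9, 2, 3, 0, 8, 6, 4, 11, 13, 5, 10, 12, 1] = (0 7 4)(1 9 13)(5 8 11 10)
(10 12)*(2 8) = (2 8)(10 12) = [0, 1, 8, 3, 4, 5, 6, 7, 2, 9, 12, 11, 10]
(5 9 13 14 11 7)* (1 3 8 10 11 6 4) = (1 3 8 10 11 7 5 9 13 14 6 4) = [0, 3, 2, 8, 1, 9, 4, 5, 10, 13, 11, 7, 12, 14, 6]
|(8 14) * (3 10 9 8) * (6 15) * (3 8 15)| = |(3 10 9 15 6)(8 14)| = 10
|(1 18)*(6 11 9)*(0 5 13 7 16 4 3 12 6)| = 22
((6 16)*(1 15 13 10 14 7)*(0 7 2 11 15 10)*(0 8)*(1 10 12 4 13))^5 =(0 11 13 14 12 7 15 8 2 4 10 1)(6 16)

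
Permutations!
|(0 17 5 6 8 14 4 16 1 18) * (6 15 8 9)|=10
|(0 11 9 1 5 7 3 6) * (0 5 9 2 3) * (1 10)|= |(0 11 2 3 6 5 7)(1 9 10)|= 21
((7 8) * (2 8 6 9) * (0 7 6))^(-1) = ((0 7)(2 8 6 9))^(-1) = (0 7)(2 9 6 8)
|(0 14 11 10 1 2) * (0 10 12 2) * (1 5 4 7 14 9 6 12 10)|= 6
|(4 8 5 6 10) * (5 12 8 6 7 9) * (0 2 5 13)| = |(0 2 5 7 9 13)(4 6 10)(8 12)| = 6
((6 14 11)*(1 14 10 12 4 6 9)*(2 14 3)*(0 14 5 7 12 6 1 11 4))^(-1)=((0 14 4 1 3 2 5 7 12)(6 10)(9 11))^(-1)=(0 12 7 5 2 3 1 4 14)(6 10)(9 11)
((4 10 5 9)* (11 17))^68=((4 10 5 9)(11 17))^68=(17)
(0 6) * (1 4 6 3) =(0 3 1 4 6) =[3, 4, 2, 1, 6, 5, 0]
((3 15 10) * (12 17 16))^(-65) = (3 15 10)(12 17 16)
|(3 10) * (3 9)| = 3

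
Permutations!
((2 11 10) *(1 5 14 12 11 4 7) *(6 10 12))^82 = (1 14 10 4)(2 7 5 6) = ((1 5 14 6 10 2 4 7)(11 12))^82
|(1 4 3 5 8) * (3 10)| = 6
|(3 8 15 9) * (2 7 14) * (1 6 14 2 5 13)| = 20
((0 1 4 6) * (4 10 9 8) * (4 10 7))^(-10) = (8 9 10)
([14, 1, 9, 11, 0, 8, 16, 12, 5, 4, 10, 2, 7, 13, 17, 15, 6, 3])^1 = [14, 1, 9, 11, 0, 8, 16, 12, 5, 4, 10, 2, 7, 13, 17, 15, 6, 3]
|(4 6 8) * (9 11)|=6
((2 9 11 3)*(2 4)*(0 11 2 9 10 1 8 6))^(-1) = ((0 11 3 4 9 2 10 1 8 6))^(-1) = (0 6 8 1 10 2 9 4 3 11)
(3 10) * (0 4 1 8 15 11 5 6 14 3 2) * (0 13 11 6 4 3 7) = [3, 8, 13, 10, 1, 4, 14, 0, 15, 9, 2, 5, 12, 11, 7, 6] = (0 3 10 2 13 11 5 4 1 8 15 6 14 7)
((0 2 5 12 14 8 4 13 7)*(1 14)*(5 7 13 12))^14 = (0 7 2)(1 12 4 8 14) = ((0 2 7)(1 14 8 4 12))^14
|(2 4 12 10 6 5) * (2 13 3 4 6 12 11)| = 14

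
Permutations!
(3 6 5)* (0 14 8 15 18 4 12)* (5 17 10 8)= (0 14 5 3 6 17 10 8 15 18 4 12)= [14, 1, 2, 6, 12, 3, 17, 7, 15, 9, 8, 11, 0, 13, 5, 18, 16, 10, 4]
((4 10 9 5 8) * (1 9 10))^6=((10)(1 9 5 8 4))^6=(10)(1 9 5 8 4)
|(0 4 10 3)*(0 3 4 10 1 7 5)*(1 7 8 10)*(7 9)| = |(0 1 8 10 4 9 7 5)| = 8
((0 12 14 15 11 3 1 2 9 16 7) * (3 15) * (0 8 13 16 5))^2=(0 14 1 9)(2 5 12 3)(7 13)(8 16)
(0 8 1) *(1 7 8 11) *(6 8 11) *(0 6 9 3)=(0 9 3)(1 6 8 7 11)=[9, 6, 2, 0, 4, 5, 8, 11, 7, 3, 10, 1]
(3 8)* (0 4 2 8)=(0 4 2 8 3)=[4, 1, 8, 0, 2, 5, 6, 7, 3]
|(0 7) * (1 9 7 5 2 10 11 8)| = |(0 5 2 10 11 8 1 9 7)| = 9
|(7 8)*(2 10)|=|(2 10)(7 8)|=2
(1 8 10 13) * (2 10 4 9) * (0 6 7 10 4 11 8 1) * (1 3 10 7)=(0 6 1 3 10 13)(2 4 9)(8 11)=[6, 3, 4, 10, 9, 5, 1, 7, 11, 2, 13, 8, 12, 0]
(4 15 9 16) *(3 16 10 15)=[0, 1, 2, 16, 3, 5, 6, 7, 8, 10, 15, 11, 12, 13, 14, 9, 4]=(3 16 4)(9 10 15)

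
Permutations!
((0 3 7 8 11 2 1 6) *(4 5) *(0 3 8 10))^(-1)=(0 10 7 3 6 1 2 11 8)(4 5)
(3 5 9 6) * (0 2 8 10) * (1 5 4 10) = (0 2 8 1 5 9 6 3 4 10) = [2, 5, 8, 4, 10, 9, 3, 7, 1, 6, 0]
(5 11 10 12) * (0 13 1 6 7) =(0 13 1 6 7)(5 11 10 12) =[13, 6, 2, 3, 4, 11, 7, 0, 8, 9, 12, 10, 5, 1]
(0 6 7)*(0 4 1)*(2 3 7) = (0 6 2 3 7 4 1) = [6, 0, 3, 7, 1, 5, 2, 4]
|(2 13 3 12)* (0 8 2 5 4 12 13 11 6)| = 30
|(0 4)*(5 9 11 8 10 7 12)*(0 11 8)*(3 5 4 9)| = 8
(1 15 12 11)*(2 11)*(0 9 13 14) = [9, 15, 11, 3, 4, 5, 6, 7, 8, 13, 10, 1, 2, 14, 0, 12] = (0 9 13 14)(1 15 12 2 11)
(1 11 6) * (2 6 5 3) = [0, 11, 6, 2, 4, 3, 1, 7, 8, 9, 10, 5] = (1 11 5 3 2 6)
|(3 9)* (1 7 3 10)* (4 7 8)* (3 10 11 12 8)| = 9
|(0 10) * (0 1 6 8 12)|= |(0 10 1 6 8 12)|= 6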